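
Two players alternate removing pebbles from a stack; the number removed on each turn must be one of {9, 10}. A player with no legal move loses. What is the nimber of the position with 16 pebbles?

1

G(0) = 0
G(1) = mex{} = 0
G(2) = mex{} = 0
G(3) = mex{} = 0
G(4) = mex{} = 0
G(5) = mex{} = 0
G(6) = mex{} = 0
G(7) = mex{} = 0
G(8) = mex{} = 0
G(9) = mex{0} = 1
G(10) = mex{0,0} = 1
G(11) = mex{0,0} = 1
G(12) = mex{0,0} = 1
G(13) = mex{0,0} = 1
G(14) = mex{0,0} = 1
G(15) = mex{0,0} = 1
G(16) = mex{0,0} = 1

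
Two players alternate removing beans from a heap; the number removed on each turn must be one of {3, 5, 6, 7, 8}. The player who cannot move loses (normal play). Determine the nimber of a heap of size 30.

G(0) = 0
G(1) = mex{} = 0
G(2) = mex{} = 0
G(3) = mex{0} = 1
G(4) = mex{0} = 1
G(5) = mex{0,0} = 1
G(6) = mex{1,0,0} = 2
G(7) = mex{1,0,0,0} = 2
G(8) = mex{1,1,0,0,0} = 2
G(9) = mex{2,1,1,0,0} = 3
G(10) = mex{2,1,1,1,0} = 3
G(11) = mex{2,2,1,1,1} = 0
G(12) = mex{3,2,2,1,1} = 0
G(13) = mex{3,2,2,2,1} = 0
G(14) = mex{0,3,2,2,2} = 1
G(15) = mex{0,3,3,2,2} = 1
G(16) = mex{0,0,3,3,2} = 1
G(17) = mex{1,0,0,3,3} = 2
G(18) = mex{1,0,0,0,3} = 2
G(19) = mex{1,1,0,0,0} = 2
G(20) = mex{2,1,1,0,0} = 3
G(21) = mex{2,1,1,1,0} = 3
G(22) = mex{2,2,1,1,1} = 0
G(23) = mex{3,2,2,1,1} = 0
G(24) = mex{3,2,2,2,1} = 0
G(25) = mex{0,3,2,2,2} = 1
G(26) = mex{0,3,3,2,2} = 1
G(27) = mex{0,0,3,3,2} = 1
G(28) = mex{1,0,0,3,3} = 2
G(29) = mex{1,0,0,0,3} = 2
G(30) = mex{1,1,0,0,0} = 2

2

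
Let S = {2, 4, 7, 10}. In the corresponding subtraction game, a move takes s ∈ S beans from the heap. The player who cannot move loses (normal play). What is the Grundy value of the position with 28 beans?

G(0) = 0
G(1) = mex{} = 0
G(2) = mex{0} = 1
G(3) = mex{0} = 1
G(4) = mex{1,0} = 2
G(5) = mex{1,0} = 2
G(6) = mex{2,1} = 0
G(7) = mex{2,1,0} = 3
G(8) = mex{0,2,0} = 1
G(9) = mex{3,2,1} = 0
G(10) = mex{1,0,1,0} = 2
G(11) = mex{0,3,2,0} = 1
G(12) = mex{2,1,2,1} = 0
G(13) = mex{1,0,0,1} = 2
G(14) = mex{0,2,3,2} = 1
G(15) = mex{2,1,1,2} = 0
G(16) = mex{1,0,0,0} = 2
G(17) = mex{0,2,2,3} = 1
G(18) = mex{2,1,1,1} = 0
G(19) = mex{1,0,0,0} = 2
G(20) = mex{0,2,2,2} = 1
G(21) = mex{2,1,1,1} = 0
G(22) = mex{1,0,0,0} = 2
G(23) = mex{0,2,2,2} = 1
G(24) = mex{2,1,1,1} = 0
G(25) = mex{1,0,0,0} = 2
G(26) = mex{0,2,2,2} = 1
G(27) = mex{2,1,1,1} = 0
G(28) = mex{1,0,0,0} = 2

2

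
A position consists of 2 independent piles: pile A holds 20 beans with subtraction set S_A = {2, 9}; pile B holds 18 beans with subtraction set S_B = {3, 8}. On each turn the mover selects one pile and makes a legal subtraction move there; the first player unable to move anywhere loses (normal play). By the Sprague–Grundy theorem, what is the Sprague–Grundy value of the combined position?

2

Pile A, S = {2, 9}:
G(0) = 0
G(1) = mex{} = 0
G(2) = mex{0} = 1
G(3) = mex{0} = 1
G(4) = mex{1} = 0
G(5) = mex{1} = 0
G(6) = mex{0} = 1
G(7) = mex{0} = 1
G(8) = mex{1} = 0
G(9) = mex{1,0} = 2
G(10) = mex{0,0} = 1
G(11) = mex{2,1} = 0
G(12) = mex{1,1} = 0
G(13) = mex{0,0} = 1
G(14) = mex{0,0} = 1
G(15) = mex{1,1} = 0
G(16) = mex{1,1} = 0
G(17) = mex{0,0} = 1
G(18) = mex{0,2} = 1
G(19) = mex{1,1} = 0
G(20) = mex{1,0} = 2
G_A(20) = 2.
Pile B, S = {3, 8}:
G(0) = 0
G(1) = mex{} = 0
G(2) = mex{} = 0
G(3) = mex{0} = 1
G(4) = mex{0} = 1
G(5) = mex{0} = 1
G(6) = mex{1} = 0
G(7) = mex{1} = 0
G(8) = mex{1,0} = 2
G(9) = mex{0,0} = 1
G(10) = mex{0,0} = 1
G(11) = mex{2,1} = 0
G(12) = mex{1,1} = 0
G(13) = mex{1,1} = 0
G(14) = mex{0,0} = 1
G(15) = mex{0,0} = 1
G(16) = mex{0,2} = 1
G(17) = mex{1,1} = 0
G(18) = mex{1,1} = 0
G_B(18) = 0.
Combined Grundy value = 2 ⊕ 0 = 2.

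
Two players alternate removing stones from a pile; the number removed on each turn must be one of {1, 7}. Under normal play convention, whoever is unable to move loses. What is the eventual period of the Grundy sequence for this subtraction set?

n :  0  1  2  3  4  5  6  7  8  9 10 11 12 13 14
G :  0  1  0  1  0  1  0  1  0  1  0  1  0  1  0
G(n+2) = G(n) holds for n = 0,…,6 (a full window of length max(S) = 7), so the sequence is purely periodic with period 2.

2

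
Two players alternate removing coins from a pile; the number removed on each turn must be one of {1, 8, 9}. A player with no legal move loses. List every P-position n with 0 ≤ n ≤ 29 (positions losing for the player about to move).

G(0) = 0
G(1) = mex{0} = 1
G(2) = mex{1} = 0
G(3) = mex{0} = 1
G(4) = mex{1} = 0
G(5) = mex{0} = 1
G(6) = mex{1} = 0
G(7) = mex{0} = 1
G(8) = mex{1,0} = 2
G(9) = mex{2,1,0} = 3
G(10) = mex{3,0,1} = 2
G(11) = mex{2,1,0} = 3
G(12) = mex{3,0,1} = 2
G(13) = mex{2,1,0} = 3
G(14) = mex{3,0,1} = 2
G(15) = mex{2,1,0} = 3
G(16) = mex{3,2,1} = 0
G(17) = mex{0,3,2} = 1
G(18) = mex{1,2,3} = 0
G(19) = mex{0,3,2} = 1
G(20) = mex{1,2,3} = 0
G(21) = mex{0,3,2} = 1
G(22) = mex{1,2,3} = 0
G(23) = mex{0,3,2} = 1
G(24) = mex{1,0,3} = 2
G(25) = mex{2,1,0} = 3
G(26) = mex{3,0,1} = 2
G(27) = mex{2,1,0} = 3
G(28) = mex{3,0,1} = 2
G(29) = mex{2,1,0} = 3
P-positions are exactly the n with G(n) = 0.

0, 2, 4, 6, 16, 18, 20, 22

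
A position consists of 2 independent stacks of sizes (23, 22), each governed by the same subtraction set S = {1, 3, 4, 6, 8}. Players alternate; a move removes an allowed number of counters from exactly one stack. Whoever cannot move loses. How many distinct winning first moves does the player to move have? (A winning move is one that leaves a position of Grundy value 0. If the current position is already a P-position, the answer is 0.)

6

All stacks use S = {1, 3, 4, 6, 8}:
n :  0  1  2  3  4  5  6  7  8  9 10 11 12 13 14 15 16 17 18 19 20 21 22 23
G :  0  1  0  1  2  3  2  0  1  0  1  2  3  2  0  1  0  1  2  3  2  0  1  0
Stack A: G(23) = 0.
Stack B: G(22) = 1.
Combined Grundy value = 0 ⊕ 1 = 1.
A winning move leaves total XOR = 0, i.e. changes one component's Grundy value g to g ⊕ X where X is the current total.
Stack A: need g' = 0⊕1 = 1. Options: 23−1→G=1, 23−3→G=2, 23−4→G=3, 23−6→G=1, 23−8→G=1. Hits: 3.
Stack B: need g' = 1⊕1 = 0. Options: 22−1→G=0, 22−3→G=3, 22−4→G=2, 22−6→G=0, 22−8→G=0. Hits: 3.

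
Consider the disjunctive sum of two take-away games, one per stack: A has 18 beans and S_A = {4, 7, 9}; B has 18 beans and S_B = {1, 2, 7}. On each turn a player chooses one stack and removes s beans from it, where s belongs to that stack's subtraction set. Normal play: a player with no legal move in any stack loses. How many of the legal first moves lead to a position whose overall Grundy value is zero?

Stack A, S = {4, 7, 9}:
G(0) = 0
G(1) = mex{} = 0
G(2) = mex{} = 0
G(3) = mex{} = 0
G(4) = mex{0} = 1
G(5) = mex{0} = 1
G(6) = mex{0} = 1
G(7) = mex{0,0} = 1
G(8) = mex{1,0} = 2
G(9) = mex{1,0,0} = 2
G(10) = mex{1,0,0} = 2
G(11) = mex{1,1,0} = 2
G(12) = mex{2,1,0} = 3
G(13) = mex{2,1,1} = 0
G(14) = mex{2,1,1} = 0
G(15) = mex{2,2,1} = 0
G(16) = mex{3,2,1} = 0
G(17) = mex{0,2,2} = 1
G(18) = mex{0,2,2} = 1
G_A(18) = 1.
Stack B, S = {1, 2, 7}:
n :  0  1  2  3  4  5  6  7  8  9 10 11 12 13 14 15 16 17 18
G :  0  1  2  0  1  2  0  1  2  0  1  2  0  1  2  0  1  2  0
G_B(18) = 0.
Combined Grundy value = 1 ⊕ 0 = 1.
A winning move leaves total XOR = 0, i.e. changes one component's Grundy value g to g ⊕ X where X is the current total.
Stack A: need g' = 1⊕1 = 0. Options: 18−4→G=0, 18−7→G=2, 18−9→G=2. Hits: 1.
Stack B: need g' = 0⊕1 = 1. Options: 18−1→G=2, 18−2→G=1, 18−7→G=2. Hits: 1.

2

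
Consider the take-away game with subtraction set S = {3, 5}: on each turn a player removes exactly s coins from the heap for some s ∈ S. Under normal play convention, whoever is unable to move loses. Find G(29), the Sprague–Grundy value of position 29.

G(0) = 0
G(1) = mex{} = 0
G(2) = mex{} = 0
G(3) = mex{0} = 1
G(4) = mex{0} = 1
G(5) = mex{0,0} = 1
G(6) = mex{1,0} = 2
G(7) = mex{1,0} = 2
G(8) = mex{1,1} = 0
G(9) = mex{2,1} = 0
G(10) = mex{2,1} = 0
G(11) = mex{0,2} = 1
G(12) = mex{0,2} = 1
G(13) = mex{0,0} = 1
G(14) = mex{1,0} = 2
G(15) = mex{1,0} = 2
G(16) = mex{1,1} = 0
G(17) = mex{2,1} = 0
G(18) = mex{2,1} = 0
G(19) = mex{0,2} = 1
G(20) = mex{0,2} = 1
G(21) = mex{0,0} = 1
G(22) = mex{1,0} = 2
G(23) = mex{1,0} = 2
G(24) = mex{1,1} = 0
G(25) = mex{2,1} = 0
G(26) = mex{2,1} = 0
G(27) = mex{0,2} = 1
G(28) = mex{0,2} = 1
G(29) = mex{0,0} = 1

1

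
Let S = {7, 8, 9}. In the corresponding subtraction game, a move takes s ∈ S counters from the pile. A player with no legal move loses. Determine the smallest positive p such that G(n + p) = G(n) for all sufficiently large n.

G(0) = 0
G(1) = mex{} = 0
G(2) = mex{} = 0
G(3) = mex{} = 0
G(4) = mex{} = 0
G(5) = mex{} = 0
G(6) = mex{} = 0
G(7) = mex{0} = 1
G(8) = mex{0,0} = 1
G(9) = mex{0,0,0} = 1
G(10) = mex{0,0,0} = 1
G(11) = mex{0,0,0} = 1
G(12) = mex{0,0,0} = 1
G(13) = mex{0,0,0} = 1
G(14) = mex{1,0,0} = 2
G(15) = mex{1,1,0} = 2
G(16) = mex{1,1,1} = 0
G(17) = mex{1,1,1} = 0
G(18) = mex{1,1,1} = 0
G(19) = mex{1,1,1} = 0
G(20) = mex{1,1,1} = 0
G(21) = mex{2,1,1} = 0
G(22) = mex{2,2,1} = 0
G(23) = mex{0,2,2} = 1
G(24) = mex{0,0,2} = 1
G(25) = mex{0,0,0} = 1
G(26) = mex{0,0,0} = 1
G(27) = mex{0,0,0} = 1
G(28) = mex{0,0,0} = 1
G(29) = mex{0,0,0} = 1
G(30) = mex{1,0,0} = 2
G(31) = mex{1,1,0} = 2
G(32) = mex{1,1,1} = 0
G(33) = mex{1,1,1} = 0
G(n+16) = G(n) holds for n = 0,…,8 (a full window of length max(S) = 9), so the sequence is purely periodic with period 16.

16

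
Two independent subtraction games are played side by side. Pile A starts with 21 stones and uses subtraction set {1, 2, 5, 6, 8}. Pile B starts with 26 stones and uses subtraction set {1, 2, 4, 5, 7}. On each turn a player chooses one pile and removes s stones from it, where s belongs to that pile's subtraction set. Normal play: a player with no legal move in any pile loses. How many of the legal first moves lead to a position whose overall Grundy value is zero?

Pile A, S = {1, 2, 5, 6, 8}:
n :  0  1  2  3  4  5  6  7  8  9 10 11 12 13 14 15 16 17 18 19 20 21
G :  0  1  2  0  1  2  3  0  1  2  0  1  2  3  0  1  2  0  1  2  3  0
G_A(21) = 0.
Pile B, S = {1, 2, 4, 5, 7}:
G(0) = 0
G(1) = mex{0} = 1
G(2) = mex{1,0} = 2
G(3) = mex{2,1} = 0
G(4) = mex{0,2,0} = 1
G(5) = mex{1,0,1,0} = 2
G(6) = mex{2,1,2,1} = 0
G(7) = mex{0,2,0,2,0} = 1
G(8) = mex{1,0,1,0,1} = 2
G(9) = mex{2,1,2,1,2} = 0
G(10) = mex{0,2,0,2,0} = 1
G(11) = mex{1,0,1,0,1} = 2
G(12) = mex{2,1,2,1,2} = 0
G(13) = mex{0,2,0,2,0} = 1
G(14) = mex{1,0,1,0,1} = 2
G(15) = mex{2,1,2,1,2} = 0
G(16) = mex{0,2,0,2,0} = 1
G(17) = mex{1,0,1,0,1} = 2
G(18) = mex{2,1,2,1,2} = 0
G(19) = mex{0,2,0,2,0} = 1
G(20) = mex{1,0,1,0,1} = 2
G(21) = mex{2,1,2,1,2} = 0
G(22) = mex{0,2,0,2,0} = 1
G(23) = mex{1,0,1,0,1} = 2
G(24) = mex{2,1,2,1,2} = 0
G(25) = mex{0,2,0,2,0} = 1
G(26) = mex{1,0,1,0,1} = 2
G_B(26) = 2.
Combined Grundy value = 0 ⊕ 2 = 2.
A winning move leaves total XOR = 0, i.e. changes one component's Grundy value g to g ⊕ X where X is the current total.
Pile A: need g' = 0⊕2 = 2. Options: 21−1→G=3, 21−2→G=2, 21−5→G=2, 21−6→G=1, 21−8→G=3. Hits: 2.
Pile B: need g' = 2⊕2 = 0. Options: 26−1→G=1, 26−2→G=0, 26−4→G=1, 26−5→G=0, 26−7→G=1. Hits: 2.

4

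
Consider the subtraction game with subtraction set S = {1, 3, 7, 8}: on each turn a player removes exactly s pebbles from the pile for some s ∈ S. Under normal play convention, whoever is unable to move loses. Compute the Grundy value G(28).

n :  0  1  2  3  4  5  6  7  8  9 10 11 12 13 14 15 16 17 18 19 20 21 22 23 24 25 26 27 28
G :  0  1  0  1  0  1  0  1  2  3  2  3  2  3  2  0  1  0  1  0  1  0  1  2  3  2  3  2  3

3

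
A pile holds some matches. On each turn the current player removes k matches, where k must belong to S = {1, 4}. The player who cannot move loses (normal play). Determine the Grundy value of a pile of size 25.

0

G(0) = 0
G(1) = mex{0} = 1
G(2) = mex{1} = 0
G(3) = mex{0} = 1
G(4) = mex{1,0} = 2
G(5) = mex{2,1} = 0
G(6) = mex{0,0} = 1
G(7) = mex{1,1} = 0
G(8) = mex{0,2} = 1
G(9) = mex{1,0} = 2
G(10) = mex{2,1} = 0
G(11) = mex{0,0} = 1
G(12) = mex{1,1} = 0
G(13) = mex{0,2} = 1
G(14) = mex{1,0} = 2
G(15) = mex{2,1} = 0
G(16) = mex{0,0} = 1
G(17) = mex{1,1} = 0
G(18) = mex{0,2} = 1
G(19) = mex{1,0} = 2
G(20) = mex{2,1} = 0
G(21) = mex{0,0} = 1
G(22) = mex{1,1} = 0
G(23) = mex{0,2} = 1
G(24) = mex{1,0} = 2
G(25) = mex{2,1} = 0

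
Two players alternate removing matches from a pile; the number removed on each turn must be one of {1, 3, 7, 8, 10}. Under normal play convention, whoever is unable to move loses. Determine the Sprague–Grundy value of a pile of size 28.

3

G(0) = 0
G(1) = mex{0} = 1
G(2) = mex{1} = 0
G(3) = mex{0,0} = 1
G(4) = mex{1,1} = 0
G(5) = mex{0,0} = 1
G(6) = mex{1,1} = 0
G(7) = mex{0,0,0} = 1
G(8) = mex{1,1,1,0} = 2
G(9) = mex{2,0,0,1} = 3
G(10) = mex{3,1,1,0,0} = 2
G(11) = mex{2,2,0,1,1} = 3
G(12) = mex{3,3,1,0,0} = 2
G(13) = mex{2,2,0,1,1} = 3
G(14) = mex{3,3,1,0,0} = 2
G(15) = mex{2,2,2,1,1} = 0
G(16) = mex{0,3,3,2,0} = 1
G(17) = mex{1,2,2,3,1} = 0
G(18) = mex{0,0,3,2,2} = 1
G(19) = mex{1,1,2,3,3} = 0
G(20) = mex{0,0,3,2,2} = 1
G(21) = mex{1,1,2,3,3} = 0
G(22) = mex{0,0,0,2,2} = 1
G(23) = mex{1,1,1,0,3} = 2
G(24) = mex{2,0,0,1,2} = 3
G(25) = mex{3,1,1,0,0} = 2
G(26) = mex{2,2,0,1,1} = 3
G(27) = mex{3,3,1,0,0} = 2
G(28) = mex{2,2,0,1,1} = 3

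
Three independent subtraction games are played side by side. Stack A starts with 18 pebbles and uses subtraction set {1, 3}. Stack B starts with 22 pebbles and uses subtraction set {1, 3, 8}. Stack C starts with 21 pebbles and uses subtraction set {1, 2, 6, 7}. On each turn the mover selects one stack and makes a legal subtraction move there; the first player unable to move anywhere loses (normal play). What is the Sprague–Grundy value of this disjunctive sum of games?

Stack A, S = {1, 3}:
n :  0  1  2  3  4  5  6  7  8  9 10 11 12 13 14 15 16 17 18
G :  0  1  0  1  0  1  0  1  0  1  0  1  0  1  0  1  0  1  0
G_A(18) = 0.
Stack B, S = {1, 3, 8}:
G(0) = 0
G(1) = mex{0} = 1
G(2) = mex{1} = 0
G(3) = mex{0,0} = 1
G(4) = mex{1,1} = 0
G(5) = mex{0,0} = 1
G(6) = mex{1,1} = 0
G(7) = mex{0,0} = 1
G(8) = mex{1,1,0} = 2
G(9) = mex{2,0,1} = 3
G(10) = mex{3,1,0} = 2
G(11) = mex{2,2,1} = 0
G(12) = mex{0,3,0} = 1
G(13) = mex{1,2,1} = 0
G(14) = mex{0,0,0} = 1
G(15) = mex{1,1,1} = 0
G(16) = mex{0,0,2} = 1
G(17) = mex{1,1,3} = 0
G(18) = mex{0,0,2} = 1
G(19) = mex{1,1,0} = 2
G(20) = mex{2,0,1} = 3
G(21) = mex{3,1,0} = 2
G(22) = mex{2,2,1} = 0
G_B(22) = 0.
Stack C, S = {1, 2, 6, 7}:
G(0) = 0
G(1) = mex{0} = 1
G(2) = mex{1,0} = 2
G(3) = mex{2,1} = 0
G(4) = mex{0,2} = 1
G(5) = mex{1,0} = 2
G(6) = mex{2,1,0} = 3
G(7) = mex{3,2,1,0} = 4
G(8) = mex{4,3,2,1} = 0
G(9) = mex{0,4,0,2} = 1
G(10) = mex{1,0,1,0} = 2
G(11) = mex{2,1,2,1} = 0
G(12) = mex{0,2,3,2} = 1
G(13) = mex{1,0,4,3} = 2
G(14) = mex{2,1,0,4} = 3
G(15) = mex{3,2,1,0} = 4
G(16) = mex{4,3,2,1} = 0
G(17) = mex{0,4,0,2} = 1
G(18) = mex{1,0,1,0} = 2
G(19) = mex{2,1,2,1} = 0
G(20) = mex{0,2,3,2} = 1
G(21) = mex{1,0,4,3} = 2
G_C(21) = 2.
Combined Grundy value = 0 ⊕ 0 ⊕ 2 = 2.

2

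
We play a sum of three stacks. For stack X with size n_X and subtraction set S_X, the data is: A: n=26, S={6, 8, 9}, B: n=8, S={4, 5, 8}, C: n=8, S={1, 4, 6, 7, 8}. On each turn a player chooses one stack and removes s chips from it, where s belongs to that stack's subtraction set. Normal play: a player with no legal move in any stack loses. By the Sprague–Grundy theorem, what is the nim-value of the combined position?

0

Stack A, S = {6, 8, 9}:
G(0) = 0
G(1) = mex{} = 0
G(2) = mex{} = 0
G(3) = mex{} = 0
G(4) = mex{} = 0
G(5) = mex{} = 0
G(6) = mex{0} = 1
G(7) = mex{0} = 1
G(8) = mex{0,0} = 1
G(9) = mex{0,0,0} = 1
G(10) = mex{0,0,0} = 1
G(11) = mex{0,0,0} = 1
G(12) = mex{1,0,0} = 2
G(13) = mex{1,0,0} = 2
G(14) = mex{1,1,0} = 2
G(15) = mex{1,1,1} = 0
G(16) = mex{1,1,1} = 0
G(17) = mex{1,1,1} = 0
G(18) = mex{2,1,1} = 0
G(19) = mex{2,1,1} = 0
G(20) = mex{2,2,1} = 0
G(21) = mex{0,2,2} = 1
G(22) = mex{0,2,2} = 1
G(23) = mex{0,0,2} = 1
G(24) = mex{0,0,0} = 1
G(25) = mex{0,0,0} = 1
G(26) = mex{0,0,0} = 1
G_A(26) = 1.
Stack B, S = {4, 5, 8}:
n : 0 1 2 3 4 5 6 7 8
G : 0 0 0 0 1 1 1 1 2
G_B(8) = 2.
Stack C, S = {1, 4, 6, 7, 8}:
n : 0 1 2 3 4 5 6 7 8
G : 0 1 0 1 2 0 1 2 3
G_C(8) = 3.
Combined Grundy value = 1 ⊕ 2 ⊕ 3 = 0.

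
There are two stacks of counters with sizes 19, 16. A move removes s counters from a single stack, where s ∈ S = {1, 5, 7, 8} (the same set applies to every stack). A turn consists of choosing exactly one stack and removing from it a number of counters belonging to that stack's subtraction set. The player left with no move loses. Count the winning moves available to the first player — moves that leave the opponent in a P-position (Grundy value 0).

All stacks use S = {1, 5, 7, 8}:
G(0) = 0
G(1) = mex{0} = 1
G(2) = mex{1} = 0
G(3) = mex{0} = 1
G(4) = mex{1} = 0
G(5) = mex{0,0} = 1
G(6) = mex{1,1} = 0
G(7) = mex{0,0,0} = 1
G(8) = mex{1,1,1,0} = 2
G(9) = mex{2,0,0,1} = 3
G(10) = mex{3,1,1,0} = 2
G(11) = mex{2,0,0,1} = 3
G(12) = mex{3,1,1,0} = 2
G(13) = mex{2,2,0,1} = 3
G(14) = mex{3,3,1,0} = 2
G(15) = mex{2,2,2,1} = 0
G(16) = mex{0,3,3,2} = 1
G(17) = mex{1,2,2,3} = 0
G(18) = mex{0,3,3,2} = 1
G(19) = mex{1,2,2,3} = 0
Stack A: G(19) = 0.
Stack B: G(16) = 1.
Combined Grundy value = 0 ⊕ 1 = 1.
A winning move leaves total XOR = 0, i.e. changes one component's Grundy value g to g ⊕ X where X is the current total.
Stack A: need g' = 0⊕1 = 1. Options: 19−1→G=1, 19−5→G=2, 19−7→G=2, 19−8→G=3. Hits: 1.
Stack B: need g' = 1⊕1 = 0. Options: 16−1→G=0, 16−5→G=3, 16−7→G=3, 16−8→G=2. Hits: 1.

2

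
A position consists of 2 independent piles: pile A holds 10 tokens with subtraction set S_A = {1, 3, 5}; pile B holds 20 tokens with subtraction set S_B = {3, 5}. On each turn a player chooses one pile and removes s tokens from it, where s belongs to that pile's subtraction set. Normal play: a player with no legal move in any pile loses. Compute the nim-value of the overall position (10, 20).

Pile A, S = {1, 3, 5}:
n :  0  1  2  3  4  5  6  7  8  9 10
G :  0  1  0  1  0  1  0  1  0  1  0
G_A(10) = 0.
Pile B, S = {3, 5}:
n :  0  1  2  3  4  5  6  7  8  9 10 11 12 13 14 15 16 17 18 19 20
G :  0  0  0  1  1  1  2  2  0  0  0  1  1  1  2  2  0  0  0  1  1
G_B(20) = 1.
Combined Grundy value = 0 ⊕ 1 = 1.

1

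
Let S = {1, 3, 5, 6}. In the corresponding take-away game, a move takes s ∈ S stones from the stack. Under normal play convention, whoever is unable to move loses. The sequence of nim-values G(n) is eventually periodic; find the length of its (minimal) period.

11

n :  0  1  2  3  4  5  6  7  8  9 10 11 12 13 14 15 16 17 18 19 20 21 22 23
G :  0  1  0  1  0  1  2  3  2  3  2  0  1  0  1  0  1  2  3  2  3  2  0  1
G(n+11) = G(n) holds for n = 0,…,5 (a full window of length max(S) = 6), so the sequence is purely periodic with period 11.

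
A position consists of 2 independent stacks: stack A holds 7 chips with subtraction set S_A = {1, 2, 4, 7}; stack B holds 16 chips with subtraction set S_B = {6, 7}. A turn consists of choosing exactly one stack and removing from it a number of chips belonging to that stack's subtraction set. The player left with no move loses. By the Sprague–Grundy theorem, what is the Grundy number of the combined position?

1

Stack A, S = {1, 2, 4, 7}:
G(0) = 0
G(1) = mex{0} = 1
G(2) = mex{1,0} = 2
G(3) = mex{2,1} = 0
G(4) = mex{0,2,0} = 1
G(5) = mex{1,0,1} = 2
G(6) = mex{2,1,2} = 0
G(7) = mex{0,2,0,0} = 1
G_A(7) = 1.
Stack B, S = {6, 7}:
n :  0  1  2  3  4  5  6  7  8  9 10 11 12 13 14 15 16
G :  0  0  0  0  0  0  1  1  1  1  1  1  2  0  0  0  0
G_B(16) = 0.
Combined Grundy value = 1 ⊕ 0 = 1.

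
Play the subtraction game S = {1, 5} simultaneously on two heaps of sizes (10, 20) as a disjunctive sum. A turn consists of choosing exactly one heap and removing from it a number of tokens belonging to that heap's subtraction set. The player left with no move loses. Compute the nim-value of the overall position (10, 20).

All heaps use S = {1, 5}:
G(0) = 0
G(1) = mex{0} = 1
G(2) = mex{1} = 0
G(3) = mex{0} = 1
G(4) = mex{1} = 0
G(5) = mex{0,0} = 1
G(6) = mex{1,1} = 0
G(7) = mex{0,0} = 1
G(8) = mex{1,1} = 0
G(9) = mex{0,0} = 1
G(10) = mex{1,1} = 0
G(11) = mex{0,0} = 1
G(12) = mex{1,1} = 0
G(13) = mex{0,0} = 1
G(14) = mex{1,1} = 0
G(15) = mex{0,0} = 1
G(16) = mex{1,1} = 0
G(17) = mex{0,0} = 1
G(18) = mex{1,1} = 0
G(19) = mex{0,0} = 1
G(20) = mex{1,1} = 0
Heap A: G(10) = 0.
Heap B: G(20) = 0.
Combined Grundy value = 0 ⊕ 0 = 0.

0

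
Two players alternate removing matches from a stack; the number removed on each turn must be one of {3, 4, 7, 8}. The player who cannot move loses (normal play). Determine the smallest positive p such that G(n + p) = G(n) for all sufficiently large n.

n :  0  1  2  3  4  5  6  7  8  9 10 11 12 13 14 15 16 17 18 19 20 21 22 23
G :  0  0  0  1  1  1  2  2  2  3  3  0  0  0  1  1  1  2  2  2  3  3  0  0
G(n+11) = G(n) holds for n = 0,…,7 (a full window of length max(S) = 8), so the sequence is purely periodic with period 11.

11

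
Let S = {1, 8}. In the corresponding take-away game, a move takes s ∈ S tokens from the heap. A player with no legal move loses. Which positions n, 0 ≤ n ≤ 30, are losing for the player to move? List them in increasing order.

0, 2, 4, 6, 9, 11, 13, 15, 18, 20, 22, 24, 27, 29

G(0) = 0
G(1) = mex{0} = 1
G(2) = mex{1} = 0
G(3) = mex{0} = 1
G(4) = mex{1} = 0
G(5) = mex{0} = 1
G(6) = mex{1} = 0
G(7) = mex{0} = 1
G(8) = mex{1,0} = 2
G(9) = mex{2,1} = 0
G(10) = mex{0,0} = 1
G(11) = mex{1,1} = 0
G(12) = mex{0,0} = 1
G(13) = mex{1,1} = 0
G(14) = mex{0,0} = 1
G(15) = mex{1,1} = 0
G(16) = mex{0,2} = 1
G(17) = mex{1,0} = 2
G(18) = mex{2,1} = 0
G(19) = mex{0,0} = 1
G(20) = mex{1,1} = 0
G(21) = mex{0,0} = 1
G(22) = mex{1,1} = 0
G(23) = mex{0,0} = 1
G(24) = mex{1,1} = 0
G(25) = mex{0,2} = 1
G(26) = mex{1,0} = 2
G(27) = mex{2,1} = 0
G(28) = mex{0,0} = 1
G(29) = mex{1,1} = 0
G(30) = mex{0,0} = 1
P-positions are exactly the n with G(n) = 0.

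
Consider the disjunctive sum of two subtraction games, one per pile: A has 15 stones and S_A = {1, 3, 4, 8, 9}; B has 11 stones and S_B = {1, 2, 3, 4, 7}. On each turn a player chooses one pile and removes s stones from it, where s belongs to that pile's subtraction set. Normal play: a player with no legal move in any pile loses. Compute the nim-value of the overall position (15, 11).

Pile A, S = {1, 3, 4, 8, 9}:
G(0) = 0
G(1) = mex{0} = 1
G(2) = mex{1} = 0
G(3) = mex{0,0} = 1
G(4) = mex{1,1,0} = 2
G(5) = mex{2,0,1} = 3
G(6) = mex{3,1,0} = 2
G(7) = mex{2,2,1} = 0
G(8) = mex{0,3,2,0} = 1
G(9) = mex{1,2,3,1,0} = 4
G(10) = mex{4,0,2,0,1} = 3
G(11) = mex{3,1,0,1,0} = 2
G(12) = mex{2,4,1,2,1} = 0
G(13) = mex{0,3,4,3,2} = 1
G(14) = mex{1,2,3,2,3} = 0
G(15) = mex{0,0,2,0,2} = 1
G_A(15) = 1.
Pile B, S = {1, 2, 3, 4, 7}:
n :  0  1  2  3  4  5  6  7  8  9 10 11
G :  0  1  2  3  4  0  1  2  3  4  0  1
G_B(11) = 1.
Combined Grundy value = 1 ⊕ 1 = 0.

0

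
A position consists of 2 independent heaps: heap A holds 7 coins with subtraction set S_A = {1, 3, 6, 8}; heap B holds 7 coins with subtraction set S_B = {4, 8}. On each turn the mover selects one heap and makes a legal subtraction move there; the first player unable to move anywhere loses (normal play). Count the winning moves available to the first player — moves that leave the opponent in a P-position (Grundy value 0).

Heap A, S = {1, 3, 6, 8}:
G(0) = 0
G(1) = mex{0} = 1
G(2) = mex{1} = 0
G(3) = mex{0,0} = 1
G(4) = mex{1,1} = 0
G(5) = mex{0,0} = 1
G(6) = mex{1,1,0} = 2
G(7) = mex{2,0,1} = 3
G_A(7) = 3.
Heap B, S = {4, 8}:
G(0) = 0
G(1) = mex{} = 0
G(2) = mex{} = 0
G(3) = mex{} = 0
G(4) = mex{0} = 1
G(5) = mex{0} = 1
G(6) = mex{0} = 1
G(7) = mex{0} = 1
G_B(7) = 1.
Combined Grundy value = 3 ⊕ 1 = 2.
A winning move leaves total XOR = 0, i.e. changes one component's Grundy value g to g ⊕ X where X is the current total.
Heap A: need g' = 3⊕2 = 1. Options: 7−1→G=2, 7−3→G=0, 7−6→G=1. Hits: 1.
Heap B: need g' = 1⊕2 = 3. Options: 7−4→G=0. Hits: 0.

1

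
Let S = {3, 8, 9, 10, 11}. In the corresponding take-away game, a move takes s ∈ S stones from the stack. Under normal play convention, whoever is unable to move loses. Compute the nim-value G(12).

2

n :  0  1  2  3  4  5  6  7  8  9 10 11 12
G :  0  0  0  1  1  1  0  0  2  1  1  3  2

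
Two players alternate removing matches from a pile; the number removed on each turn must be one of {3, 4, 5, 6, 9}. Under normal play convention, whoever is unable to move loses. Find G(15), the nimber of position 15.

n :  0  1  2  3  4  5  6  7  8  9 10 11 12 13 14 15
G :  0  0  0  1  1  1  2  2  2  3  3  3  0  0  0  1

1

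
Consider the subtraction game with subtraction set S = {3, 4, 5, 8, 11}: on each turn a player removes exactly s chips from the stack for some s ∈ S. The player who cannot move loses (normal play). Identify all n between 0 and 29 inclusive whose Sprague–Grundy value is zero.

n :  0  1  2  3  4  5  6  7  8  9 10 11 12 13 14 15 16 17 18 19 20 21 22 23 24 25 26 27 28 29
G :  0  0  0  1  1  1  2  2  2  3  3  3  4  4  0  0  0  1  1  1  2  2  2  3  3  3  4  4  0  0
P-positions are exactly the n with G(n) = 0.

0, 1, 2, 14, 15, 16, 28, 29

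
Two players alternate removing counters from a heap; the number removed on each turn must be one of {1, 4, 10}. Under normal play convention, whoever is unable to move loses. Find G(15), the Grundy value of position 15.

G(0) = 0
G(1) = mex{0} = 1
G(2) = mex{1} = 0
G(3) = mex{0} = 1
G(4) = mex{1,0} = 2
G(5) = mex{2,1} = 0
G(6) = mex{0,0} = 1
G(7) = mex{1,1} = 0
G(8) = mex{0,2} = 1
G(9) = mex{1,0} = 2
G(10) = mex{2,1,0} = 3
G(11) = mex{3,0,1} = 2
G(12) = mex{2,1,0} = 3
G(13) = mex{3,2,1} = 0
G(14) = mex{0,3,2} = 1
G(15) = mex{1,2,0} = 3

3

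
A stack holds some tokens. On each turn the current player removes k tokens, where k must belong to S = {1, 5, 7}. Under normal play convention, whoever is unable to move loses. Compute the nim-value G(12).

0

G(0) = 0
G(1) = mex{0} = 1
G(2) = mex{1} = 0
G(3) = mex{0} = 1
G(4) = mex{1} = 0
G(5) = mex{0,0} = 1
G(6) = mex{1,1} = 0
G(7) = mex{0,0,0} = 1
G(8) = mex{1,1,1} = 0
G(9) = mex{0,0,0} = 1
G(10) = mex{1,1,1} = 0
G(11) = mex{0,0,0} = 1
G(12) = mex{1,1,1} = 0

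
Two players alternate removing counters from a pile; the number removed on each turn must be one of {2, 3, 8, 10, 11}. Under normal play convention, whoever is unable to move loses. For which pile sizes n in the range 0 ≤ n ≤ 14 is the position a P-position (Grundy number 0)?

G(0) = 0
G(1) = mex{} = 0
G(2) = mex{0} = 1
G(3) = mex{0,0} = 1
G(4) = mex{1,0} = 2
G(5) = mex{1,1} = 0
G(6) = mex{2,1} = 0
G(7) = mex{0,2} = 1
G(8) = mex{0,0,0} = 1
G(9) = mex{1,0,0} = 2
G(10) = mex{1,1,1,0} = 2
G(11) = mex{2,1,1,0,0} = 3
G(12) = mex{2,2,2,1,0} = 3
G(13) = mex{3,2,0,1,1} = 4
G(14) = mex{3,3,0,2,1} = 4
P-positions are exactly the n with G(n) = 0.

0, 1, 5, 6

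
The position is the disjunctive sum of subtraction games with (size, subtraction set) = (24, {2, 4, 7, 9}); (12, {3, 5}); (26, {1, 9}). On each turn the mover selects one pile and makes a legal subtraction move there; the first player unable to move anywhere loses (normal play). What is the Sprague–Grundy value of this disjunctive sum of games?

0

Pile A, S = {2, 4, 7, 9}:
n :  0  1  2  3  4  5  6  7  8  9 10 11 12 13 14 15 16 17 18 19 20 21 22 23 24
G :  0  0  1  1  2  2  0  3  1  4  2  0  0  1  1  2  2  0  3  1  4  2  0  0  1
G_A(24) = 1.
Pile B, S = {3, 5}:
G(0) = 0
G(1) = mex{} = 0
G(2) = mex{} = 0
G(3) = mex{0} = 1
G(4) = mex{0} = 1
G(5) = mex{0,0} = 1
G(6) = mex{1,0} = 2
G(7) = mex{1,0} = 2
G(8) = mex{1,1} = 0
G(9) = mex{2,1} = 0
G(10) = mex{2,1} = 0
G(11) = mex{0,2} = 1
G(12) = mex{0,2} = 1
G_B(12) = 1.
Pile C, S = {1, 9}:
G(0) = 0
G(1) = mex{0} = 1
G(2) = mex{1} = 0
G(3) = mex{0} = 1
G(4) = mex{1} = 0
G(5) = mex{0} = 1
G(6) = mex{1} = 0
G(7) = mex{0} = 1
G(8) = mex{1} = 0
G(9) = mex{0,0} = 1
G(10) = mex{1,1} = 0
G(11) = mex{0,0} = 1
G(12) = mex{1,1} = 0
G(13) = mex{0,0} = 1
G(14) = mex{1,1} = 0
G(15) = mex{0,0} = 1
G(16) = mex{1,1} = 0
G(17) = mex{0,0} = 1
G(18) = mex{1,1} = 0
G(19) = mex{0,0} = 1
G(20) = mex{1,1} = 0
G(21) = mex{0,0} = 1
G(22) = mex{1,1} = 0
G(23) = mex{0,0} = 1
G(24) = mex{1,1} = 0
G(25) = mex{0,0} = 1
G(26) = mex{1,1} = 0
G_C(26) = 0.
Combined Grundy value = 1 ⊕ 1 ⊕ 0 = 0.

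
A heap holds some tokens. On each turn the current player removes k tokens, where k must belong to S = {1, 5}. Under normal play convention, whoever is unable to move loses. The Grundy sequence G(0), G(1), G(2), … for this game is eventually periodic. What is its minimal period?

2

n :  0  1  2  3  4  5  6  7  8  9 10 11 12 13 14
G :  0  1  0  1  0  1  0  1  0  1  0  1  0  1  0
G(n+2) = G(n) holds for n = 0,…,4 (a full window of length max(S) = 5), so the sequence is purely periodic with period 2.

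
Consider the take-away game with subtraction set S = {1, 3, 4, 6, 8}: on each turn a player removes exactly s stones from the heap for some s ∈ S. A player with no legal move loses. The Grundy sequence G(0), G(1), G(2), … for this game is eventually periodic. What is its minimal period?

7

G(0) = 0
G(1) = mex{0} = 1
G(2) = mex{1} = 0
G(3) = mex{0,0} = 1
G(4) = mex{1,1,0} = 2
G(5) = mex{2,0,1} = 3
G(6) = mex{3,1,0,0} = 2
G(7) = mex{2,2,1,1} = 0
G(8) = mex{0,3,2,0,0} = 1
G(9) = mex{1,2,3,1,1} = 0
G(10) = mex{0,0,2,2,0} = 1
G(11) = mex{1,1,0,3,1} = 2
G(12) = mex{2,0,1,2,2} = 3
G(13) = mex{3,1,0,0,3} = 2
G(14) = mex{2,2,1,1,2} = 0
G(15) = mex{0,3,2,0,0} = 1
G(16) = mex{1,2,3,1,1} = 0
G(n+7) = G(n) holds for n = 0,…,7 (a full window of length max(S) = 8), so the sequence is purely periodic with period 7.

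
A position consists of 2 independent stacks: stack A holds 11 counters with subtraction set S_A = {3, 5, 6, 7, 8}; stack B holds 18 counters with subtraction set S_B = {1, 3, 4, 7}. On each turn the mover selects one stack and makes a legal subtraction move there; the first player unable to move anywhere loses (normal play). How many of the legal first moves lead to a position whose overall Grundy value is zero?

Stack A, S = {3, 5, 6, 7, 8}:
n :  0  1  2  3  4  5  6  7  8  9 10 11
G :  0  0  0  1  1  1  2  2  2  3  3  0
G_A(11) = 0.
Stack B, S = {1, 3, 4, 7}:
n :  0  1  2  3  4  5  6  7  8  9 10 11 12 13 14 15 16 17 18
G :  0  1  0  1  2  3  2  3  0  1  0  1  2  3  2  3  0  1  0
G_B(18) = 0.
Combined Grundy value = 0 ⊕ 0 = 0.
A winning move leaves total XOR = 0, i.e. changes one component's Grundy value g to g ⊕ X where X is the current total.
Stack A: target g' = 0⊕0 = 0, but every legal move changes the Grundy value (mex property), so 0 moves.
Stack B: target g' = 0⊕0 = 0, but every legal move changes the Grundy value (mex property), so 0 moves.

0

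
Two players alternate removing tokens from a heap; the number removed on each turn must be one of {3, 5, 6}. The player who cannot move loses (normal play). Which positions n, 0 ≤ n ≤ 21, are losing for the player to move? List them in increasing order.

0, 1, 2, 9, 10, 11, 18, 19, 20

n :  0  1  2  3  4  5  6  7  8  9 10 11 12 13 14 15 16 17 18 19 20 21
G :  0  0  0  1  1  1  2  2  2  0  0  0  1  1  1  2  2  2  0  0  0  1
P-positions are exactly the n with G(n) = 0.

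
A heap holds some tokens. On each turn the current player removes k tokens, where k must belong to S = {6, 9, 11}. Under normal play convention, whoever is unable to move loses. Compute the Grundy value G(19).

n :  0  1  2  3  4  5  6  7  8  9 10 11 12 13 14 15 16 17 18 19
G :  0  0  0  0  0  0  1  1  1  1  1  1  2  2  2  2  2  0  0  0

0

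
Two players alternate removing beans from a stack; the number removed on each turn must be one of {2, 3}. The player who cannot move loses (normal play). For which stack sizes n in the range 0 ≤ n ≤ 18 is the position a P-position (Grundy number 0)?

0, 1, 5, 6, 10, 11, 15, 16

n :  0  1  2  3  4  5  6  7  8  9 10 11 12 13 14 15 16 17 18
G :  0  0  1  1  2  0  0  1  1  2  0  0  1  1  2  0  0  1  1
P-positions are exactly the n with G(n) = 0.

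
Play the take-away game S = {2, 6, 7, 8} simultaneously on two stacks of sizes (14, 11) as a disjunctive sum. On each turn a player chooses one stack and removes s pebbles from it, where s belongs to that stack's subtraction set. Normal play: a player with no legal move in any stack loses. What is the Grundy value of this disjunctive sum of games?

3

All stacks use S = {2, 6, 7, 8}:
G(0) = 0
G(1) = mex{} = 0
G(2) = mex{0} = 1
G(3) = mex{0} = 1
G(4) = mex{1} = 0
G(5) = mex{1} = 0
G(6) = mex{0,0} = 1
G(7) = mex{0,0,0} = 1
G(8) = mex{1,1,0,0} = 2
G(9) = mex{1,1,1,0} = 2
G(10) = mex{2,0,1,1} = 3
G(11) = mex{2,0,0,1} = 3
G(12) = mex{3,1,0,0} = 2
G(13) = mex{3,1,1,0} = 2
G(14) = mex{2,2,1,1} = 0
Stack A: G(14) = 0.
Stack B: G(11) = 3.
Combined Grundy value = 0 ⊕ 3 = 3.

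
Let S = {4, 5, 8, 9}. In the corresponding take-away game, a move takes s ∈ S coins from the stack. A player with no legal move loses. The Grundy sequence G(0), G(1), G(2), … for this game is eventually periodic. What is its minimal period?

n :  0  1  2  3  4  5  6  7  8  9 10 11 12 13 14 15 16 17 18 19 20 21 22 23 24 25 26 27
G :  0  0  0  0  1  1  1  1  2  2  2  2  3  0  0  0  0  1  1  1  1  2  2  2  2  3  0  0
G(n+13) = G(n) holds for n = 0,…,8 (a full window of length max(S) = 9), so the sequence is purely periodic with period 13.

13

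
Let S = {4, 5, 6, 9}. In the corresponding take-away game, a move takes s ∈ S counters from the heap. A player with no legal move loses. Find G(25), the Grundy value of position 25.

G(0) = 0
G(1) = mex{} = 0
G(2) = mex{} = 0
G(3) = mex{} = 0
G(4) = mex{0} = 1
G(5) = mex{0,0} = 1
G(6) = mex{0,0,0} = 1
G(7) = mex{0,0,0} = 1
G(8) = mex{1,0,0} = 2
G(9) = mex{1,1,0,0} = 2
G(10) = mex{1,1,1,0} = 2
G(11) = mex{1,1,1,0} = 2
G(12) = mex{2,1,1,0} = 3
G(13) = mex{2,2,1,1} = 0
G(14) = mex{2,2,2,1} = 0
G(15) = mex{2,2,2,1} = 0
G(16) = mex{3,2,2,1} = 0
G(17) = mex{0,3,2,2} = 1
G(18) = mex{0,0,3,2} = 1
G(19) = mex{0,0,0,2} = 1
G(20) = mex{0,0,0,2} = 1
G(21) = mex{1,0,0,3} = 2
G(22) = mex{1,1,0,0} = 2
G(23) = mex{1,1,1,0} = 2
G(24) = mex{1,1,1,0} = 2
G(25) = mex{2,1,1,0} = 3

3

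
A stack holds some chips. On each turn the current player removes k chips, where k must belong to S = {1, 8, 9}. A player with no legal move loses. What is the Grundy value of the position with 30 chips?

G(0) = 0
G(1) = mex{0} = 1
G(2) = mex{1} = 0
G(3) = mex{0} = 1
G(4) = mex{1} = 0
G(5) = mex{0} = 1
G(6) = mex{1} = 0
G(7) = mex{0} = 1
G(8) = mex{1,0} = 2
G(9) = mex{2,1,0} = 3
G(10) = mex{3,0,1} = 2
G(11) = mex{2,1,0} = 3
G(12) = mex{3,0,1} = 2
G(13) = mex{2,1,0} = 3
G(14) = mex{3,0,1} = 2
G(15) = mex{2,1,0} = 3
G(16) = mex{3,2,1} = 0
G(17) = mex{0,3,2} = 1
G(18) = mex{1,2,3} = 0
G(19) = mex{0,3,2} = 1
G(20) = mex{1,2,3} = 0
G(21) = mex{0,3,2} = 1
G(22) = mex{1,2,3} = 0
G(23) = mex{0,3,2} = 1
G(24) = mex{1,0,3} = 2
G(25) = mex{2,1,0} = 3
G(26) = mex{3,0,1} = 2
G(27) = mex{2,1,0} = 3
G(28) = mex{3,0,1} = 2
G(29) = mex{2,1,0} = 3
G(30) = mex{3,0,1} = 2

2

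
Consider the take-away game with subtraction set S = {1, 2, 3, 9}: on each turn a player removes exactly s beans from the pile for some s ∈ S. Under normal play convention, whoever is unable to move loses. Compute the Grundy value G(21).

1

n :  0  1  2  3  4  5  6  7  8  9 10 11 12 13 14 15 16 17 18 19 20 21
G :  0  1  2  3  0  1  2  3  0  1  2  3  0  1  2  3  0  1  2  3  0  1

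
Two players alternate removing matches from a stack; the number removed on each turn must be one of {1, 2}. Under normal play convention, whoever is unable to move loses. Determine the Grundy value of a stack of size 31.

G(0) = 0
G(1) = mex{0} = 1
G(2) = mex{1,0} = 2
G(3) = mex{2,1} = 0
G(4) = mex{0,2} = 1
G(5) = mex{1,0} = 2
G(6) = mex{2,1} = 0
G(7) = mex{0,2} = 1
G(8) = mex{1,0} = 2
G(9) = mex{2,1} = 0
G(10) = mex{0,2} = 1
G(11) = mex{1,0} = 2
G(12) = mex{2,1} = 0
G(13) = mex{0,2} = 1
G(14) = mex{1,0} = 2
G(15) = mex{2,1} = 0
G(16) = mex{0,2} = 1
G(17) = mex{1,0} = 2
G(18) = mex{2,1} = 0
G(19) = mex{0,2} = 1
G(20) = mex{1,0} = 2
G(21) = mex{2,1} = 0
G(22) = mex{0,2} = 1
G(23) = mex{1,0} = 2
G(24) = mex{2,1} = 0
G(25) = mex{0,2} = 1
G(26) = mex{1,0} = 2
G(27) = mex{2,1} = 0
G(28) = mex{0,2} = 1
G(29) = mex{1,0} = 2
G(30) = mex{2,1} = 0
G(31) = mex{0,2} = 1

1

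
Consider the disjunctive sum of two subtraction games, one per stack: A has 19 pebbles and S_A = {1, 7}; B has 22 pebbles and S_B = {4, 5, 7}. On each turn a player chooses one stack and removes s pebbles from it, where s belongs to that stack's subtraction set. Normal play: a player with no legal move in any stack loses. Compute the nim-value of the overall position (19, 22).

1

Stack A, S = {1, 7}:
n :  0  1  2  3  4  5  6  7  8  9 10 11 12 13 14 15 16 17 18 19
G :  0  1  0  1  0  1  0  1  0  1  0  1  0  1  0  1  0  1  0  1
G_A(19) = 1.
Stack B, S = {4, 5, 7}:
G(0) = 0
G(1) = mex{} = 0
G(2) = mex{} = 0
G(3) = mex{} = 0
G(4) = mex{0} = 1
G(5) = mex{0,0} = 1
G(6) = mex{0,0} = 1
G(7) = mex{0,0,0} = 1
G(8) = mex{1,0,0} = 2
G(9) = mex{1,1,0} = 2
G(10) = mex{1,1,0} = 2
G(11) = mex{1,1,1} = 0
G(12) = mex{2,1,1} = 0
G(13) = mex{2,2,1} = 0
G(14) = mex{2,2,1} = 0
G(15) = mex{0,2,2} = 1
G(16) = mex{0,0,2} = 1
G(17) = mex{0,0,2} = 1
G(18) = mex{0,0,0} = 1
G(19) = mex{1,0,0} = 2
G(20) = mex{1,1,0} = 2
G(21) = mex{1,1,0} = 2
G(22) = mex{1,1,1} = 0
G_B(22) = 0.
Combined Grundy value = 1 ⊕ 0 = 1.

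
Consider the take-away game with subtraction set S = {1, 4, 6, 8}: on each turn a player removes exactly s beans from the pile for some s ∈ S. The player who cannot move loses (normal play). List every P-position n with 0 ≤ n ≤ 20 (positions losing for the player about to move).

G(0) = 0
G(1) = mex{0} = 1
G(2) = mex{1} = 0
G(3) = mex{0} = 1
G(4) = mex{1,0} = 2
G(5) = mex{2,1} = 0
G(6) = mex{0,0,0} = 1
G(7) = mex{1,1,1} = 0
G(8) = mex{0,2,0,0} = 1
G(9) = mex{1,0,1,1} = 2
G(10) = mex{2,1,2,0} = 3
G(11) = mex{3,0,0,1} = 2
G(12) = mex{2,1,1,2} = 0
G(13) = mex{0,2,0,0} = 1
G(14) = mex{1,3,1,1} = 0
G(15) = mex{0,2,2,0} = 1
G(16) = mex{1,0,3,1} = 2
G(17) = mex{2,1,2,2} = 0
G(18) = mex{0,0,0,3} = 1
G(19) = mex{1,1,1,2} = 0
G(20) = mex{0,2,0,0} = 1
P-positions are exactly the n with G(n) = 0.

0, 2, 5, 7, 12, 14, 17, 19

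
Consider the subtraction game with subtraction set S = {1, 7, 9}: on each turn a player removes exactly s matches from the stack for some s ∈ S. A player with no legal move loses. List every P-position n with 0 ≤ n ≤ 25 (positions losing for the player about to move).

0, 2, 4, 6, 8, 10, 12, 14, 16, 18, 20, 22, 24

n :  0  1  2  3  4  5  6  7  8  9 10 11 12 13 14 15 16 17 18 19 20 21 22 23 24 25
G :  0  1  0  1  0  1  0  1  0  1  0  1  0  1  0  1  0  1  0  1  0  1  0  1  0  1
P-positions are exactly the n with G(n) = 0.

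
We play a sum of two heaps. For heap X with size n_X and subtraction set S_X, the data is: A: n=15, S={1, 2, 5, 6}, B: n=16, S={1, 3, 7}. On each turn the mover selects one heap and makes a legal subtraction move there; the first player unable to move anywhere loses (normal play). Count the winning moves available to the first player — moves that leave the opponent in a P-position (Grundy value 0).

5

Heap A, S = {1, 2, 5, 6}:
G(0) = 0
G(1) = mex{0} = 1
G(2) = mex{1,0} = 2
G(3) = mex{2,1} = 0
G(4) = mex{0,2} = 1
G(5) = mex{1,0,0} = 2
G(6) = mex{2,1,1,0} = 3
G(7) = mex{3,2,2,1} = 0
G(8) = mex{0,3,0,2} = 1
G(9) = mex{1,0,1,0} = 2
G(10) = mex{2,1,2,1} = 0
G(11) = mex{0,2,3,2} = 1
G(12) = mex{1,0,0,3} = 2
G(13) = mex{2,1,1,0} = 3
G(14) = mex{3,2,2,1} = 0
G(15) = mex{0,3,0,2} = 1
G_A(15) = 1.
Heap B, S = {1, 3, 7}:
n :  0  1  2  3  4  5  6  7  8  9 10 11 12 13 14 15 16
G :  0  1  0  1  0  1  0  1  0  1  0  1  0  1  0  1  0
G_B(16) = 0.
Combined Grundy value = 1 ⊕ 0 = 1.
A winning move leaves total XOR = 0, i.e. changes one component's Grundy value g to g ⊕ X where X is the current total.
Heap A: need g' = 1⊕1 = 0. Options: 15−1→G=0, 15−2→G=3, 15−5→G=0, 15−6→G=2. Hits: 2.
Heap B: need g' = 0⊕1 = 1. Options: 16−1→G=1, 16−3→G=1, 16−7→G=1. Hits: 3.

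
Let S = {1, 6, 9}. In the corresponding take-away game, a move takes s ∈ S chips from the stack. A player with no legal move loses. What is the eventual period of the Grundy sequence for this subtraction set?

5

G(0) = 0
G(1) = mex{0} = 1
G(2) = mex{1} = 0
G(3) = mex{0} = 1
G(4) = mex{1} = 0
G(5) = mex{0} = 1
G(6) = mex{1,0} = 2
G(7) = mex{2,1} = 0
G(8) = mex{0,0} = 1
G(9) = mex{1,1,0} = 2
G(10) = mex{2,0,1} = 3
G(11) = mex{3,1,0} = 2
G(12) = mex{2,2,1} = 0
G(13) = mex{0,0,0} = 1
G(14) = mex{1,1,1} = 0
G(15) = mex{0,2,2} = 1
G(16) = mex{1,3,0} = 2
G(17) = mex{2,2,1} = 0
G(18) = mex{0,0,2} = 1
G(19) = mex{1,1,3} = 0
G(20) = mex{0,0,2} = 1
G(21) = mex{1,1,0} = 2
G(22) = mex{2,2,1} = 0
G(23) = mex{0,0,0} = 1
G(24) = mex{1,1,1} = 0
G(25) = mex{0,0,2} = 1
G(26) = mex{1,1,0} = 2
From n = 11 onward G(n+5) = G(n); since this holds over max(S) = 9 consecutive positions the period is 5 (pre-period 11).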